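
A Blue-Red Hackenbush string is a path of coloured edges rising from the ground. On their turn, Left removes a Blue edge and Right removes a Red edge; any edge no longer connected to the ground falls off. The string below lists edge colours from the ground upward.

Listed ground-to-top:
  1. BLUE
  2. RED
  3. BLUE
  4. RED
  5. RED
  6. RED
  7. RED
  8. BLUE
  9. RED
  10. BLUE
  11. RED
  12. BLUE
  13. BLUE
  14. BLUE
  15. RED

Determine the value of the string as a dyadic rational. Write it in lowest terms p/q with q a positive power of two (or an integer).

8541/16384

g_1 [B]  L=[0]  R=[none]  — 1
g_2 [BR]  L=[0]  R=[1]  — 1/2
g_3 [BRB]  L=[0, 1/2]  R=[1]  — 3/4
g_4 [BRBR]  L=[0, 1/2]  R=[3/4, 1]  — 5/8
g_5 [BRBRR]  L=[0, 1/2]  R=[5/8, 3/4, 1]  — 9/16
g_6 [BRBRRR]  L=[0, 1/2]  R=[9/16, 5/8, 3/4, 1]  — 17/32
g_7 [BRBRRRR]  L=[0, 1/2]  R=[17/32, 9/16, 5/8, 3/4, 1]  — 33/64
g_8 [BRBRRRRB]  L=[0, 1/2, 33/64]  R=[17/32, 9/16, 5/8, 3/4, 1]  — 67/128
g_9 [BRBRRRRBR]  L=[0, 1/2, 33/64]  R=[67/128, 17/32, 9/16, 5/8, 3/4, 1]  — 133/256
g_10 [BRBRRRRBRB]  L=[0, 1/2, 33/64, 133/256]  R=[67/128, 17/32, 9/16, 5/8, 3/4, 1]  — 267/512
g_11 [BRBRRRRBRBR]  L=[0, 1/2, 33/64, 133/256]  R=[267/512, 67/128, 17/32, 9/16, 5/8, 3/4, 1]  — 533/1024
g_12 [BRBRRRRBRBRB]  L=[0, 1/2, 33/64, 133/256, 533/1024]  R=[267/512, 67/128, 17/32, 9/16, 5/8, 3/4, 1]  — 1067/2048
g_13 [BRBRRRRBRBRBB]  L=[0, 1/2, 33/64, 133/256, 533/1024, 1067/2048]  R=[267/512, 67/128, 17/32, 9/16, 5/8, 3/4, 1]  — 2135/4096
g_14 [BRBRRRRBRBRBBB]  L=[0, 1/2, 33/64, 133/256, 533/1024, 1067/2048, 2135/4096]  R=[267/512, 67/128, 17/32, 9/16, 5/8, 3/4, 1]  — 4271/8192
g_15 [BRBRRRRBRBRBBBR]  L=[0, 1/2, 33/64, 133/256, 533/1024, 1067/2048, 2135/4096]  R=[4271/8192, 267/512, 67/128, 17/32, 9/16, 5/8, 3/4, 1]  — 8541/16384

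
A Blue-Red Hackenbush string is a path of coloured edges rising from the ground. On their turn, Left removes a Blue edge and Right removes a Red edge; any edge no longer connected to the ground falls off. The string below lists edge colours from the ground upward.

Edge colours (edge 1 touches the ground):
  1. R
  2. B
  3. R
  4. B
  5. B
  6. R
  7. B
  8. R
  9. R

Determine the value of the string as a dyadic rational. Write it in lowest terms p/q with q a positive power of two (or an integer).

value(R) = { · | 0 } so -1
value(RB) = { -1 | 0 } so -1/2
value(RBR) = { -1 | -1/2; 0 } so -3/4
value(RBRB) = { -1; -3/4 | -1/2; 0 } so -5/8
value(RBRBB) = { -1; -3/4; -5/8 | -1/2; 0 } so -9/16
value(RBRBBR) = { -1; -3/4; -5/8 | -9/16; -1/2; 0 } so -19/32
value(RBRBBRB) = { -1; -3/4; -5/8; -19/32 | -9/16; -1/2; 0 } so -37/64
value(RBRBBRBR) = { -1; -3/4; -5/8; -19/32 | -37/64; -9/16; -1/2; 0 } so -75/128
value(RBRBBRBRR) = { -1; -3/4; -5/8; -19/32 | -75/128; -37/64; -9/16; -1/2; 0 } so -151/256

-151/256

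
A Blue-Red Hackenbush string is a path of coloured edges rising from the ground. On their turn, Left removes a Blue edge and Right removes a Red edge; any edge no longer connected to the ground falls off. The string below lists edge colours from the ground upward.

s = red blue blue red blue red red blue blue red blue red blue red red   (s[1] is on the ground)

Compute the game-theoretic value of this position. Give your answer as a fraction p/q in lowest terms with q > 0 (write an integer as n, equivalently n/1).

Prefix values for red blue blue red blue red red blue blue red blue red blue red red via {L|R} + simplicity:
G_1 [r]  L=[—]  R=[0]  ⇒ -1
G_2 [rb]  L=[-1]  R=[0]  ⇒ -1/2
G_3 [rbb]  L=[-1; -1/2]  R=[0]  ⇒ -1/4
G_4 [rbbr]  L=[-1; -1/2]  R=[-1/4; 0]  ⇒ -3/8
G_5 [rbbrb]  L=[-1; -1/2; -3/8]  R=[-1/4; 0]  ⇒ -5/16
G_6 [rbbrbr]  L=[-1; -1/2; -3/8]  R=[-5/16; -1/4; 0]  ⇒ -11/32
G_7 [rbbrbrr]  L=[-1; -1/2; -3/8]  R=[-11/32; -5/16; -1/4; 0]  ⇒ -23/64
G_8 [rbbrbrrb]  L=[-1; -1/2; -3/8; -23/64]  R=[-11/32; -5/16; -1/4; 0]  ⇒ -45/128
G_9 [rbbrbrrbb]  L=[-1; -1/2; -3/8; -23/64; -45/128]  R=[-11/32; -5/16; -1/4; 0]  ⇒ -89/256
G_10 [rbbrbrrbbr]  L=[-1; -1/2; -3/8; -23/64; -45/128]  R=[-89/256; -11/32; -5/16; -1/4; 0]  ⇒ -179/512
G_11 [rbbrbrrbbrb]  L=[-1; -1/2; -3/8; -23/64; -45/128; -179/512]  R=[-89/256; -11/32; -5/16; -1/4; 0]  ⇒ -357/1024
G_12 [rbbrbrrbbrbr]  L=[-1; -1/2; -3/8; -23/64; -45/128; -179/512]  R=[-357/1024; -89/256; -11/32; -5/16; -1/4; 0]  ⇒ -715/2048
G_13 [rbbrbrrbbrbrb]  L=[-1; -1/2; -3/8; -23/64; -45/128; -179/512; -715/2048]  R=[-357/1024; -89/256; -11/32; -5/16; -1/4; 0]  ⇒ -1429/4096
G_14 [rbbrbrrbbrbrbr]  L=[-1; -1/2; -3/8; -23/64; -45/128; -179/512; -715/2048]  R=[-1429/4096; -357/1024; -89/256; -11/32; -5/16; -1/4; 0]  ⇒ -2859/8192
G_15 [rbbrbrrbbrbrbrr]  L=[-1; -1/2; -3/8; -23/64; -45/128; -179/512; -715/2048]  R=[-2859/8192; -1429/4096; -357/1024; -89/256; -11/32; -5/16; -1/4; 0]  ⇒ -5719/16384

-5719/16384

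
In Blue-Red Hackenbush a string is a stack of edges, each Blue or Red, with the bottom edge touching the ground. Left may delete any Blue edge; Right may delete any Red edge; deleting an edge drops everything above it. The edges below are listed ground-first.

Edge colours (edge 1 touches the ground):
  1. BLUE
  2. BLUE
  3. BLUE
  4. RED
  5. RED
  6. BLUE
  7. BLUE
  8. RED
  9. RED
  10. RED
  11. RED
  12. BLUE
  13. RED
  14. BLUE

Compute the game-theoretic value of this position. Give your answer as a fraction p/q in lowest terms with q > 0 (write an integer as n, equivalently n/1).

4875/2048

1 of 14 · B · max L 0 · min R +∞ so 1
2 of 14 · BB · max L 1 · min R +∞ so 2
3 of 14 · BBB · max L 2 · min R +∞ so 3
4 of 14 · BBBR · max L 2 · min R 3 so 5/2
5 of 14 · BBBRR · max L 2 · min R 5/2 so 9/4
6 of 14 · BBBRRB · max L 9/4 · min R 5/2 so 19/8
7 of 14 · BBBRRBB · max L 19/8 · min R 5/2 so 39/16
8 of 14 · BBBRRBBR · max L 19/8 · min R 39/16 so 77/32
9 of 14 · BBBRRBBRR · max L 19/8 · min R 77/32 so 153/64
10 of 14 · BBBRRBBRRR · max L 19/8 · min R 153/64 so 305/128
11 of 14 · BBBRRBBRRRR · max L 19/8 · min R 305/128 so 609/256
12 of 14 · BBBRRBBRRRRB · max L 609/256 · min R 305/128 so 1219/512
13 of 14 · BBBRRBBRRRRBR · max L 609/256 · min R 1219/512 so 2437/1024
14 of 14 · BBBRRBBRRRRBRB · max L 2437/1024 · min R 1219/512 so 4875/2048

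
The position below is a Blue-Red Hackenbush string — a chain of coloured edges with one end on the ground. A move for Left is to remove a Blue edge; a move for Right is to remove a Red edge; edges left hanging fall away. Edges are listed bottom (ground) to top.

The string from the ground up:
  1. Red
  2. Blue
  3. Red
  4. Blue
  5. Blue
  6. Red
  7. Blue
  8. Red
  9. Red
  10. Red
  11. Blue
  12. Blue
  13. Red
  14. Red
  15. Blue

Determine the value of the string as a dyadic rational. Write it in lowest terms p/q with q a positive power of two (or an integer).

Prefix values for Red Blue Red Blue Blue Red Blue Red Red Red Blue Blue Red Red Blue via {L|R} + simplicity:
edge 1 of 15 (Red): { (no moves) | 0 } gives -1
edge 2 of 15 (Blue): { -1 | 0 } gives -1/2
edge 3 of 15 (Red): { -1 | -1/2; 0 } gives -3/4
edge 4 of 15 (Blue): { -1; -3/4 | -1/2; 0 } gives -5/8
edge 5 of 15 (Blue): { -1; -3/4; -5/8 | -1/2; 0 } gives -9/16
edge 6 of 15 (Red): { -1; -3/4; -5/8 | -9/16; -1/2; 0 } gives -19/32
edge 7 of 15 (Blue): { -1; -3/4; -5/8; -19/32 | -9/16; -1/2; 0 } gives -37/64
edge 8 of 15 (Red): { -1; -3/4; -5/8; -19/32 | -37/64; -9/16; -1/2; 0 } gives -75/128
edge 9 of 15 (Red): { -1; -3/4; -5/8; -19/32 | -75/128; -37/64; -9/16; -1/2; 0 } gives -151/256
edge 10 of 15 (Red): { -1; -3/4; -5/8; -19/32 | -151/256; -75/128; -37/64; -9/16; -1/2; 0 } gives -303/512
edge 11 of 15 (Blue): { -1; -3/4; -5/8; -19/32; -303/512 | -151/256; -75/128; -37/64; -9/16; -1/2; 0 } gives -605/1024
edge 12 of 15 (Blue): { -1; -3/4; -5/8; -19/32; -303/512; -605/1024 | -151/256; -75/128; -37/64; -9/16; -1/2; 0 } gives -1209/2048
edge 13 of 15 (Red): { -1; -3/4; -5/8; -19/32; -303/512; -605/1024 | -1209/2048; -151/256; -75/128; -37/64; -9/16; -1/2; 0 } gives -2419/4096
edge 14 of 15 (Red): { -1; -3/4; -5/8; -19/32; -303/512; -605/1024 | -2419/4096; -1209/2048; -151/256; -75/128; -37/64; -9/16; -1/2; 0 } gives -4839/8192
edge 15 of 15 (Blue): { -1; -3/4; -5/8; -19/32; -303/512; -605/1024; -4839/8192 | -2419/4096; -1209/2048; -151/256; -75/128; -37/64; -9/16; -1/2; 0 } gives -9677/16384

-9677/16384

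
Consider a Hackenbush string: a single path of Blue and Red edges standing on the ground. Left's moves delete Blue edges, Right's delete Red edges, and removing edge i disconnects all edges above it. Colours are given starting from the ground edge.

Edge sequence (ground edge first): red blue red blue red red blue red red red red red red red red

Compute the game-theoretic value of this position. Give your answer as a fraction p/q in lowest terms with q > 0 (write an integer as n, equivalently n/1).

-11775/16384

Build val(s[:k]) for k = 1..15, string s = red blue red blue red red blue red red red red red red red red.
step 1: add red to get r; options L={ ∅ } R={ 0 } ⇒ -1
step 2: add blue to get rb; options L={ -1 } R={ 0 } ⇒ -1/2
step 3: add red to get rbr; options L={ -1 } R={ -1/2 0 } ⇒ -3/4
step 4: add blue to get rbrb; options L={ -1 -3/4 } R={ -1/2 0 } ⇒ -5/8
step 5: add red to get rbrbr; options L={ -1 -3/4 } R={ -5/8 -1/2 0 } ⇒ -11/16
step 6: add red to get rbrbrr; options L={ -1 -3/4 } R={ -11/16 -5/8 -1/2 0 } ⇒ -23/32
step 7: add blue to get rbrbrrb; options L={ -1 -3/4 -23/32 } R={ -11/16 -5/8 -1/2 0 } ⇒ -45/64
step 8: add red to get rbrbrrbr; options L={ -1 -3/4 -23/32 } R={ -45/64 -11/16 -5/8 -1/2 0 } ⇒ -91/128
step 9: add red to get rbrbrrbrr; options L={ -1 -3/4 -23/32 } R={ -91/128 -45/64 -11/16 -5/8 -1/2 0 } ⇒ -183/256
step 10: add red to get rbrbrrbrrr; options L={ -1 -3/4 -23/32 } R={ -183/256 -91/128 -45/64 -11/16 -5/8 -1/2 0 } ⇒ -367/512
step 11: add red to get rbrbrrbrrrr; options L={ -1 -3/4 -23/32 } R={ -367/512 -183/256 -91/128 -45/64 -11/16 -5/8 -1/2 0 } ⇒ -735/1024
step 12: add red to get rbrbrrbrrrrr; options L={ -1 -3/4 -23/32 } R={ -735/1024 -367/512 -183/256 -91/128 -45/64 -11/16 -5/8 -1/2 0 } ⇒ -1471/2048
step 13: add red to get rbrbrrbrrrrrr; options L={ -1 -3/4 -23/32 } R={ -1471/2048 -735/1024 -367/512 -183/256 -91/128 -45/64 -11/16 -5/8 -1/2 0 } ⇒ -2943/4096
step 14: add red to get rbrbrrbrrrrrrr; options L={ -1 -3/4 -23/32 } R={ -2943/4096 -1471/2048 -735/1024 -367/512 -183/256 -91/128 -45/64 -11/16 -5/8 -1/2 0 } ⇒ -5887/8192
step 15: add red to get rbrbrrbrrrrrrrr; options L={ -1 -3/4 -23/32 } R={ -5887/8192 -2943/4096 -1471/2048 -735/1024 -367/512 -183/256 -91/128 -45/64 -11/16 -5/8 -1/2 0 } ⇒ -11775/16384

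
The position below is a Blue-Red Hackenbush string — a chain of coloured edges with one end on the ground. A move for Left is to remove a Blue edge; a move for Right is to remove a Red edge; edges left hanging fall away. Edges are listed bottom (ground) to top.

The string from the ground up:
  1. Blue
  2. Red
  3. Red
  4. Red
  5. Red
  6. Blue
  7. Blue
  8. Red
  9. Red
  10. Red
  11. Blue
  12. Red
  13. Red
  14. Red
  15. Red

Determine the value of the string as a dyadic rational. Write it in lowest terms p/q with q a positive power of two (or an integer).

1569/16384

Recurse on prefixes of the 15-edge string Blue Red Red Red Red Blue Blue Red Red Red Blue Red Red Red Red:
step 1: add Blue to get B; options L={ 0 } R={ ∅ } => 1
step 2: add Red to get BR; options L={ 0 } R={ 1 } => 1/2
step 3: add Red to get BRR; options L={ 0 } R={ 1/2; 1 } => 1/4
step 4: add Red to get BRRR; options L={ 0 } R={ 1/4; 1/2; 1 } => 1/8
step 5: add Red to get BRRRR; options L={ 0 } R={ 1/8; 1/4; 1/2; 1 } => 1/16
step 6: add Blue to get BRRRRB; options L={ 0; 1/16 } R={ 1/8; 1/4; 1/2; 1 } => 3/32
step 7: add Blue to get BRRRRBB; options L={ 0; 1/16; 3/32 } R={ 1/8; 1/4; 1/2; 1 } => 7/64
step 8: add Red to get BRRRRBBR; options L={ 0; 1/16; 3/32 } R={ 7/64; 1/8; 1/4; 1/2; 1 } => 13/128
step 9: add Red to get BRRRRBBRR; options L={ 0; 1/16; 3/32 } R={ 13/128; 7/64; 1/8; 1/4; 1/2; 1 } => 25/256
step 10: add Red to get BRRRRBBRRR; options L={ 0; 1/16; 3/32 } R={ 25/256; 13/128; 7/64; 1/8; 1/4; 1/2; 1 } => 49/512
step 11: add Blue to get BRRRRBBRRRB; options L={ 0; 1/16; 3/32; 49/512 } R={ 25/256; 13/128; 7/64; 1/8; 1/4; 1/2; 1 } => 99/1024
step 12: add Red to get BRRRRBBRRRBR; options L={ 0; 1/16; 3/32; 49/512 } R={ 99/1024; 25/256; 13/128; 7/64; 1/8; 1/4; 1/2; 1 } => 197/2048
step 13: add Red to get BRRRRBBRRRBRR; options L={ 0; 1/16; 3/32; 49/512 } R={ 197/2048; 99/1024; 25/256; 13/128; 7/64; 1/8; 1/4; 1/2; 1 } => 393/4096
step 14: add Red to get BRRRRBBRRRBRRR; options L={ 0; 1/16; 3/32; 49/512 } R={ 393/4096; 197/2048; 99/1024; 25/256; 13/128; 7/64; 1/8; 1/4; 1/2; 1 } => 785/8192
step 15: add Red to get BRRRRBBRRRBRRRR; options L={ 0; 1/16; 3/32; 49/512 } R={ 785/8192; 393/4096; 197/2048; 99/1024; 25/256; 13/128; 7/64; 1/8; 1/4; 1/2; 1 } => 1569/16384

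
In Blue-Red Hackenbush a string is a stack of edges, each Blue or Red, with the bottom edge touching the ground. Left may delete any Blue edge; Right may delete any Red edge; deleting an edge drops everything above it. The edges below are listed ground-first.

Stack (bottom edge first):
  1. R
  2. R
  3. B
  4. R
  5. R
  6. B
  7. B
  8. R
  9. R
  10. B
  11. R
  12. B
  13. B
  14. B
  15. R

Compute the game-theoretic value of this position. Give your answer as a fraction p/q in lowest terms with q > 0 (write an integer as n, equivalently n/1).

-14755/8192

edge 1 of 15 (R): { (no moves) | 0 } gives -1
edge 2 of 15 (R): { (no moves) | -1, 0 } gives -2
edge 3 of 15 (B): { -2 | -1, 0 } gives -3/2
edge 4 of 15 (R): { -2 | -3/2, -1, 0 } gives -7/4
edge 5 of 15 (R): { -2 | -7/4, -3/2, -1, 0 } gives -15/8
edge 6 of 15 (B): { -2, -15/8 | -7/4, -3/2, -1, 0 } gives -29/16
edge 7 of 15 (B): { -2, -15/8, -29/16 | -7/4, -3/2, -1, 0 } gives -57/32
edge 8 of 15 (R): { -2, -15/8, -29/16 | -57/32, -7/4, -3/2, -1, 0 } gives -115/64
edge 9 of 15 (R): { -2, -15/8, -29/16 | -115/64, -57/32, -7/4, -3/2, -1, 0 } gives -231/128
edge 10 of 15 (B): { -2, -15/8, -29/16, -231/128 | -115/64, -57/32, -7/4, -3/2, -1, 0 } gives -461/256
edge 11 of 15 (R): { -2, -15/8, -29/16, -231/128 | -461/256, -115/64, -57/32, -7/4, -3/2, -1, 0 } gives -923/512
edge 12 of 15 (B): { -2, -15/8, -29/16, -231/128, -923/512 | -461/256, -115/64, -57/32, -7/4, -3/2, -1, 0 } gives -1845/1024
edge 13 of 15 (B): { -2, -15/8, -29/16, -231/128, -923/512, -1845/1024 | -461/256, -115/64, -57/32, -7/4, -3/2, -1, 0 } gives -3689/2048
edge 14 of 15 (B): { -2, -15/8, -29/16, -231/128, -923/512, -1845/1024, -3689/2048 | -461/256, -115/64, -57/32, -7/4, -3/2, -1, 0 } gives -7377/4096
edge 15 of 15 (R): { -2, -15/8, -29/16, -231/128, -923/512, -1845/1024, -3689/2048 | -7377/4096, -461/256, -115/64, -57/32, -7/4, -3/2, -1, 0 } gives -14755/8192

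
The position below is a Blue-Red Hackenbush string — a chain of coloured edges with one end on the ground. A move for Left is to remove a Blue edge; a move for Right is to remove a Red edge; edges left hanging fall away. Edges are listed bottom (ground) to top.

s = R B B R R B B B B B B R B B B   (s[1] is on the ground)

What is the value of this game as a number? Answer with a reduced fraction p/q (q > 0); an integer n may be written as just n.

-6161/16384

Recurse on prefixes of the 15-edge string R B B R R B B B B B B R B B B:
step 1: add R to get R; options L={ · } R={ 0 } — -1
step 2: add B to get RB; options L={ -1 } R={ 0 } — -1/2
step 3: add B to get RBB; options L={ -1,-1/2 } R={ 0 } — -1/4
step 4: add R to get RBBR; options L={ -1,-1/2 } R={ -1/4,0 } — -3/8
step 5: add R to get RBBRR; options L={ -1,-1/2 } R={ -3/8,-1/4,0 } — -7/16
step 6: add B to get RBBRRB; options L={ -1,-1/2,-7/16 } R={ -3/8,-1/4,0 } — -13/32
step 7: add B to get RBBRRBB; options L={ -1,-1/2,-7/16,-13/32 } R={ -3/8,-1/4,0 } — -25/64
step 8: add B to get RBBRRBBB; options L={ -1,-1/2,-7/16,-13/32,-25/64 } R={ -3/8,-1/4,0 } — -49/128
step 9: add B to get RBBRRBBBB; options L={ -1,-1/2,-7/16,-13/32,-25/64,-49/128 } R={ -3/8,-1/4,0 } — -97/256
step 10: add B to get RBBRRBBBBB; options L={ -1,-1/2,-7/16,-13/32,-25/64,-49/128,-97/256 } R={ -3/8,-1/4,0 } — -193/512
step 11: add B to get RBBRRBBBBBB; options L={ -1,-1/2,-7/16,-13/32,-25/64,-49/128,-97/256,-193/512 } R={ -3/8,-1/4,0 } — -385/1024
step 12: add R to get RBBRRBBBBBBR; options L={ -1,-1/2,-7/16,-13/32,-25/64,-49/128,-97/256,-193/512 } R={ -385/1024,-3/8,-1/4,0 } — -771/2048
step 13: add B to get RBBRRBBBBBBRB; options L={ -1,-1/2,-7/16,-13/32,-25/64,-49/128,-97/256,-193/512,-771/2048 } R={ -385/1024,-3/8,-1/4,0 } — -1541/4096
step 14: add B to get RBBRRBBBBBBRBB; options L={ -1,-1/2,-7/16,-13/32,-25/64,-49/128,-97/256,-193/512,-771/2048,-1541/4096 } R={ -385/1024,-3/8,-1/4,0 } — -3081/8192
step 15: add B to get RBBRRBBBBBBRBBB; options L={ -1,-1/2,-7/16,-13/32,-25/64,-49/128,-97/256,-193/512,-771/2048,-1541/4096,-3081/8192 } R={ -385/1024,-3/8,-1/4,0 } — -6161/16384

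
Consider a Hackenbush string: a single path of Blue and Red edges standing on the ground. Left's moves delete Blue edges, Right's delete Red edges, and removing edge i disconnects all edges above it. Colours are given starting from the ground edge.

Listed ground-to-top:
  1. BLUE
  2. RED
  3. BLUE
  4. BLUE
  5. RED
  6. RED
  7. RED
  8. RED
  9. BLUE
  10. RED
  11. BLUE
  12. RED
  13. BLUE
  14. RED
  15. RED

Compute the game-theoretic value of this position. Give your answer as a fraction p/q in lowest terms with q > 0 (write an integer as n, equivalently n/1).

12457/16384

G(B) = { 0 | — } ⇒ 1
G(BR) = { 0 | 1 } ⇒ 1/2
G(BRB) = { 0, 1/2 | 1 } ⇒ 3/4
G(BRBB) = { 0, 1/2, 3/4 | 1 } ⇒ 7/8
G(BRBBR) = { 0, 1/2, 3/4 | 7/8, 1 } ⇒ 13/16
G(BRBBRR) = { 0, 1/2, 3/4 | 13/16, 7/8, 1 } ⇒ 25/32
G(BRBBRRR) = { 0, 1/2, 3/4 | 25/32, 13/16, 7/8, 1 } ⇒ 49/64
G(BRBBRRRR) = { 0, 1/2, 3/4 | 49/64, 25/32, 13/16, 7/8, 1 } ⇒ 97/128
G(BRBBRRRRB) = { 0, 1/2, 3/4, 97/128 | 49/64, 25/32, 13/16, 7/8, 1 } ⇒ 195/256
G(BRBBRRRRBR) = { 0, 1/2, 3/4, 97/128 | 195/256, 49/64, 25/32, 13/16, 7/8, 1 } ⇒ 389/512
G(BRBBRRRRBRB) = { 0, 1/2, 3/4, 97/128, 389/512 | 195/256, 49/64, 25/32, 13/16, 7/8, 1 } ⇒ 779/1024
G(BRBBRRRRBRBR) = { 0, 1/2, 3/4, 97/128, 389/512 | 779/1024, 195/256, 49/64, 25/32, 13/16, 7/8, 1 } ⇒ 1557/2048
G(BRBBRRRRBRBRB) = { 0, 1/2, 3/4, 97/128, 389/512, 1557/2048 | 779/1024, 195/256, 49/64, 25/32, 13/16, 7/8, 1 } ⇒ 3115/4096
G(BRBBRRRRBRBRBR) = { 0, 1/2, 3/4, 97/128, 389/512, 1557/2048 | 3115/4096, 779/1024, 195/256, 49/64, 25/32, 13/16, 7/8, 1 } ⇒ 6229/8192
G(BRBBRRRRBRBRBRR) = { 0, 1/2, 3/4, 97/128, 389/512, 1557/2048 | 6229/8192, 3115/4096, 779/1024, 195/256, 49/64, 25/32, 13/16, 7/8, 1 } ⇒ 12457/16384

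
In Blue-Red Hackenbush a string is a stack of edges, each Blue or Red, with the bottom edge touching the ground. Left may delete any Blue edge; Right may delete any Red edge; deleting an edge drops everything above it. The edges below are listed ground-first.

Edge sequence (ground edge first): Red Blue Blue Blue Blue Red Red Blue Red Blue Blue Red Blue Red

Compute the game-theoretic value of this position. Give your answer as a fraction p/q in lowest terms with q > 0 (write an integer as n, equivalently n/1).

-843/8192

edge 1 of 14 (Red): { · | 0 } = -1
edge 2 of 14 (Blue): { -1 | 0 } = -1/2
edge 3 of 14 (Blue): { -1,-1/2 | 0 } = -1/4
edge 4 of 14 (Blue): { -1,-1/2,-1/4 | 0 } = -1/8
edge 5 of 14 (Blue): { -1,-1/2,-1/4,-1/8 | 0 } = -1/16
edge 6 of 14 (Red): { -1,-1/2,-1/4,-1/8 | -1/16,0 } = -3/32
edge 7 of 14 (Red): { -1,-1/2,-1/4,-1/8 | -3/32,-1/16,0 } = -7/64
edge 8 of 14 (Blue): { -1,-1/2,-1/4,-1/8,-7/64 | -3/32,-1/16,0 } = -13/128
edge 9 of 14 (Red): { -1,-1/2,-1/4,-1/8,-7/64 | -13/128,-3/32,-1/16,0 } = -27/256
edge 10 of 14 (Blue): { -1,-1/2,-1/4,-1/8,-7/64,-27/256 | -13/128,-3/32,-1/16,0 } = -53/512
edge 11 of 14 (Blue): { -1,-1/2,-1/4,-1/8,-7/64,-27/256,-53/512 | -13/128,-3/32,-1/16,0 } = -105/1024
edge 12 of 14 (Red): { -1,-1/2,-1/4,-1/8,-7/64,-27/256,-53/512 | -105/1024,-13/128,-3/32,-1/16,0 } = -211/2048
edge 13 of 14 (Blue): { -1,-1/2,-1/4,-1/8,-7/64,-27/256,-53/512,-211/2048 | -105/1024,-13/128,-3/32,-1/16,0 } = -421/4096
edge 14 of 14 (Red): { -1,-1/2,-1/4,-1/8,-7/64,-27/256,-53/512,-211/2048 | -421/4096,-105/1024,-13/128,-3/32,-1/16,0 } = -843/8192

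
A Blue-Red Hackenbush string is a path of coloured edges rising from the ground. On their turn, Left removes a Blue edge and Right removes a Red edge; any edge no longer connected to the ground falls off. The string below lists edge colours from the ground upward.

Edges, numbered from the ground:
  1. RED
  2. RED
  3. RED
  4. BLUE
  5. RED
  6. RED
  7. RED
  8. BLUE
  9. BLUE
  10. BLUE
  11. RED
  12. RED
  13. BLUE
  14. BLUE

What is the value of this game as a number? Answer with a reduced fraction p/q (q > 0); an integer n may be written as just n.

-5913/2048

1 of 14 · R · max L −∞ · min R 0 ⇒ -1
2 of 14 · RR · max L −∞ · min R -1 ⇒ -2
3 of 14 · RRR · max L −∞ · min R -2 ⇒ -3
4 of 14 · RRRB · max L -3 · min R -2 ⇒ -5/2
5 of 14 · RRRBR · max L -3 · min R -5/2 ⇒ -11/4
6 of 14 · RRRBRR · max L -3 · min R -11/4 ⇒ -23/8
7 of 14 · RRRBRRR · max L -3 · min R -23/8 ⇒ -47/16
8 of 14 · RRRBRRRB · max L -47/16 · min R -23/8 ⇒ -93/32
9 of 14 · RRRBRRRBB · max L -93/32 · min R -23/8 ⇒ -185/64
10 of 14 · RRRBRRRBBB · max L -185/64 · min R -23/8 ⇒ -369/128
11 of 14 · RRRBRRRBBBR · max L -185/64 · min R -369/128 ⇒ -739/256
12 of 14 · RRRBRRRBBBRR · max L -185/64 · min R -739/256 ⇒ -1479/512
13 of 14 · RRRBRRRBBBRRB · max L -1479/512 · min R -739/256 ⇒ -2957/1024
14 of 14 · RRRBRRRBBBRRBB · max L -2957/1024 · min R -739/256 ⇒ -5913/2048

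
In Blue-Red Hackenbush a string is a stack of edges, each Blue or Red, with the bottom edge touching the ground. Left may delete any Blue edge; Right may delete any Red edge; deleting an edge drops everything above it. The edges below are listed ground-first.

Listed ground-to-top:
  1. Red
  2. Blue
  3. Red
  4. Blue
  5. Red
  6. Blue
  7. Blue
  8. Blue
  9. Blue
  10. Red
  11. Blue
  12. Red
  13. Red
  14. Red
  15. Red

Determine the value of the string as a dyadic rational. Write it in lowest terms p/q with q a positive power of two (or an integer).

step 1: add Red to get R; options L={ (no moves) } R={ 0 } gives -1
step 2: add Blue to get RB; options L={ -1 } R={ 0 } gives -1/2
step 3: add Red to get RBR; options L={ -1 } R={ -1/2; 0 } gives -3/4
step 4: add Blue to get RBRB; options L={ -1; -3/4 } R={ -1/2; 0 } gives -5/8
step 5: add Red to get RBRBR; options L={ -1; -3/4 } R={ -5/8; -1/2; 0 } gives -11/16
step 6: add Blue to get RBRBRB; options L={ -1; -3/4; -11/16 } R={ -5/8; -1/2; 0 } gives -21/32
step 7: add Blue to get RBRBRBB; options L={ -1; -3/4; -11/16; -21/32 } R={ -5/8; -1/2; 0 } gives -41/64
step 8: add Blue to get RBRBRBBB; options L={ -1; -3/4; -11/16; -21/32; -41/64 } R={ -5/8; -1/2; 0 } gives -81/128
step 9: add Blue to get RBRBRBBBB; options L={ -1; -3/4; -11/16; -21/32; -41/64; -81/128 } R={ -5/8; -1/2; 0 } gives -161/256
step 10: add Red to get RBRBRBBBBR; options L={ -1; -3/4; -11/16; -21/32; -41/64; -81/128 } R={ -161/256; -5/8; -1/2; 0 } gives -323/512
step 11: add Blue to get RBRBRBBBBRB; options L={ -1; -3/4; -11/16; -21/32; -41/64; -81/128; -323/512 } R={ -161/256; -5/8; -1/2; 0 } gives -645/1024
step 12: add Red to get RBRBRBBBBRBR; options L={ -1; -3/4; -11/16; -21/32; -41/64; -81/128; -323/512 } R={ -645/1024; -161/256; -5/8; -1/2; 0 } gives -1291/2048
step 13: add Red to get RBRBRBBBBRBRR; options L={ -1; -3/4; -11/16; -21/32; -41/64; -81/128; -323/512 } R={ -1291/2048; -645/1024; -161/256; -5/8; -1/2; 0 } gives -2583/4096
step 14: add Red to get RBRBRBBBBRBRRR; options L={ -1; -3/4; -11/16; -21/32; -41/64; -81/128; -323/512 } R={ -2583/4096; -1291/2048; -645/1024; -161/256; -5/8; -1/2; 0 } gives -5167/8192
step 15: add Red to get RBRBRBBBBRBRRRR; options L={ -1; -3/4; -11/16; -21/32; -41/64; -81/128; -323/512 } R={ -5167/8192; -2583/4096; -1291/2048; -645/1024; -161/256; -5/8; -1/2; 0 } gives -10335/16384

-10335/16384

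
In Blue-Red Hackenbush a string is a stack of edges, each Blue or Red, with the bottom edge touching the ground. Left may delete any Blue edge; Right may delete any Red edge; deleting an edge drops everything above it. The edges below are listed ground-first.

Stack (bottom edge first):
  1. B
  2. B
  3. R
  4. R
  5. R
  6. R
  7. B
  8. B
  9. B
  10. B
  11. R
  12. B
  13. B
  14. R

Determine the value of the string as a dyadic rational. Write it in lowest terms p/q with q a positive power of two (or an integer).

4589/4096

Prefix values for B B R R R R B B B B R B B R via {L|R} + simplicity:
step 1: add B to get B; options L={ 0 } R={ ∅ } so 1
step 2: add B to get BB; options L={ 0,1 } R={ ∅ } so 2
step 3: add R to get BBR; options L={ 0,1 } R={ 2 } so 3/2
step 4: add R to get BBRR; options L={ 0,1 } R={ 3/2,2 } so 5/4
step 5: add R to get BBRRR; options L={ 0,1 } R={ 5/4,3/2,2 } so 9/8
step 6: add R to get BBRRRR; options L={ 0,1 } R={ 9/8,5/4,3/2,2 } so 17/16
step 7: add B to get BBRRRRB; options L={ 0,1,17/16 } R={ 9/8,5/4,3/2,2 } so 35/32
step 8: add B to get BBRRRRBB; options L={ 0,1,17/16,35/32 } R={ 9/8,5/4,3/2,2 } so 71/64
step 9: add B to get BBRRRRBBB; options L={ 0,1,17/16,35/32,71/64 } R={ 9/8,5/4,3/2,2 } so 143/128
step 10: add B to get BBRRRRBBBB; options L={ 0,1,17/16,35/32,71/64,143/128 } R={ 9/8,5/4,3/2,2 } so 287/256
step 11: add R to get BBRRRRBBBBR; options L={ 0,1,17/16,35/32,71/64,143/128 } R={ 287/256,9/8,5/4,3/2,2 } so 573/512
step 12: add B to get BBRRRRBBBBRB; options L={ 0,1,17/16,35/32,71/64,143/128,573/512 } R={ 287/256,9/8,5/4,3/2,2 } so 1147/1024
step 13: add B to get BBRRRRBBBBRBB; options L={ 0,1,17/16,35/32,71/64,143/128,573/512,1147/1024 } R={ 287/256,9/8,5/4,3/2,2 } so 2295/2048
step 14: add R to get BBRRRRBBBBRBBR; options L={ 0,1,17/16,35/32,71/64,143/128,573/512,1147/1024 } R={ 2295/2048,287/256,9/8,5/4,3/2,2 } so 4589/4096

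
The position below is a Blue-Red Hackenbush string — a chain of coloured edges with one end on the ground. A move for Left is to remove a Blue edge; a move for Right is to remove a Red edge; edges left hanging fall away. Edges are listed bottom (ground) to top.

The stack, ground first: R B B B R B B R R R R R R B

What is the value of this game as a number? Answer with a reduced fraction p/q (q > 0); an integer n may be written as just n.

-1277/8192

R: Left { ∅ }, Right { 0 } -> simplest -1
RB: Left { -1 }, Right { 0 } -> simplest -1/2
RBB: Left { -1, -1/2 }, Right { 0 } -> simplest -1/4
RBBB: Left { -1, -1/2, -1/4 }, Right { 0 } -> simplest -1/8
RBBBR: Left { -1, -1/2, -1/4 }, Right { -1/8, 0 } -> simplest -3/16
RBBBRB: Left { -1, -1/2, -1/4, -3/16 }, Right { -1/8, 0 } -> simplest -5/32
RBBBRBB: Left { -1, -1/2, -1/4, -3/16, -5/32 }, Right { -1/8, 0 } -> simplest -9/64
RBBBRBBR: Left { -1, -1/2, -1/4, -3/16, -5/32 }, Right { -9/64, -1/8, 0 } -> simplest -19/128
RBBBRBBRR: Left { -1, -1/2, -1/4, -3/16, -5/32 }, Right { -19/128, -9/64, -1/8, 0 } -> simplest -39/256
RBBBRBBRRR: Left { -1, -1/2, -1/4, -3/16, -5/32 }, Right { -39/256, -19/128, -9/64, -1/8, 0 } -> simplest -79/512
RBBBRBBRRRR: Left { -1, -1/2, -1/4, -3/16, -5/32 }, Right { -79/512, -39/256, -19/128, -9/64, -1/8, 0 } -> simplest -159/1024
RBBBRBBRRRRR: Left { -1, -1/2, -1/4, -3/16, -5/32 }, Right { -159/1024, -79/512, -39/256, -19/128, -9/64, -1/8, 0 } -> simplest -319/2048
RBBBRBBRRRRRR: Left { -1, -1/2, -1/4, -3/16, -5/32 }, Right { -319/2048, -159/1024, -79/512, -39/256, -19/128, -9/64, -1/8, 0 } -> simplest -639/4096
RBBBRBBRRRRRRB: Left { -1, -1/2, -1/4, -3/16, -5/32, -639/4096 }, Right { -319/2048, -159/1024, -79/512, -39/256, -19/128, -9/64, -1/8, 0 } -> simplest -1277/8192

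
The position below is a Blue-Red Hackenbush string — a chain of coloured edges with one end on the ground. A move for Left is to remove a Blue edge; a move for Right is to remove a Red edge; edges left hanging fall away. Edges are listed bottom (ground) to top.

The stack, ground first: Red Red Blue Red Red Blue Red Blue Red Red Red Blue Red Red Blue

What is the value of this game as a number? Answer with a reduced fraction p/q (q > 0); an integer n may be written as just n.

Recurse on prefixes of the 15-edge string Red Red Blue Red Red Blue Red Blue Red Red Red Blue Red Red Blue:
G_1 [R]  L=[—]  R=[0]  so -1
G_2 [RR]  L=[—]  R=[-1; 0]  so -2
G_3 [RRB]  L=[-2]  R=[-1; 0]  so -3/2
G_4 [RRBR]  L=[-2]  R=[-3/2; -1; 0]  so -7/4
G_5 [RRBRR]  L=[-2]  R=[-7/4; -3/2; -1; 0]  so -15/8
G_6 [RRBRRB]  L=[-2; -15/8]  R=[-7/4; -3/2; -1; 0]  so -29/16
G_7 [RRBRRBR]  L=[-2; -15/8]  R=[-29/16; -7/4; -3/2; -1; 0]  so -59/32
G_8 [RRBRRBRB]  L=[-2; -15/8; -59/32]  R=[-29/16; -7/4; -3/2; -1; 0]  so -117/64
G_9 [RRBRRBRBR]  L=[-2; -15/8; -59/32]  R=[-117/64; -29/16; -7/4; -3/2; -1; 0]  so -235/128
G_10 [RRBRRBRBRR]  L=[-2; -15/8; -59/32]  R=[-235/128; -117/64; -29/16; -7/4; -3/2; -1; 0]  so -471/256
G_11 [RRBRRBRBRRR]  L=[-2; -15/8; -59/32]  R=[-471/256; -235/128; -117/64; -29/16; -7/4; -3/2; -1; 0]  so -943/512
G_12 [RRBRRBRBRRRB]  L=[-2; -15/8; -59/32; -943/512]  R=[-471/256; -235/128; -117/64; -29/16; -7/4; -3/2; -1; 0]  so -1885/1024
G_13 [RRBRRBRBRRRBR]  L=[-2; -15/8; -59/32; -943/512]  R=[-1885/1024; -471/256; -235/128; -117/64; -29/16; -7/4; -3/2; -1; 0]  so -3771/2048
G_14 [RRBRRBRBRRRBRR]  L=[-2; -15/8; -59/32; -943/512]  R=[-3771/2048; -1885/1024; -471/256; -235/128; -117/64; -29/16; -7/4; -3/2; -1; 0]  so -7543/4096
G_15 [RRBRRBRBRRRBRRB]  L=[-2; -15/8; -59/32; -943/512; -7543/4096]  R=[-3771/2048; -1885/1024; -471/256; -235/128; -117/64; -29/16; -7/4; -3/2; -1; 0]  so -15085/8192

-15085/8192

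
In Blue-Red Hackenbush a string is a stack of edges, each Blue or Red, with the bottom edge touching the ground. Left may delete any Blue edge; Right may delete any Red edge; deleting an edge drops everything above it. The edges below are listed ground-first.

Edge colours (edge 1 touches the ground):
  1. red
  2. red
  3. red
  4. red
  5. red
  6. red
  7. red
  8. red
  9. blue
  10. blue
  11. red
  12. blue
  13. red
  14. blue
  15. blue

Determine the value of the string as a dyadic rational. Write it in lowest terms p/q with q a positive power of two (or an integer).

step 1: add red to get r; options L={ · } R={ 0 } so -1
step 2: add red to get rr; options L={ · } R={ -1 0 } so -2
step 3: add red to get rrr; options L={ · } R={ -2 -1 0 } so -3
step 4: add red to get rrrr; options L={ · } R={ -3 -2 -1 0 } so -4
step 5: add red to get rrrrr; options L={ · } R={ -4 -3 -2 -1 0 } so -5
step 6: add red to get rrrrrr; options L={ · } R={ -5 -4 -3 -2 -1 0 } so -6
step 7: add red to get rrrrrrr; options L={ · } R={ -6 -5 -4 -3 -2 -1 0 } so -7
step 8: add red to get rrrrrrrr; options L={ · } R={ -7 -6 -5 -4 -3 -2 -1 0 } so -8
step 9: add blue to get rrrrrrrrb; options L={ -8 } R={ -7 -6 -5 -4 -3 -2 -1 0 } so -15/2
step 10: add blue to get rrrrrrrrbb; options L={ -8 -15/2 } R={ -7 -6 -5 -4 -3 -2 -1 0 } so -29/4
step 11: add red to get rrrrrrrrbbr; options L={ -8 -15/2 } R={ -29/4 -7 -6 -5 -4 -3 -2 -1 0 } so -59/8
step 12: add blue to get rrrrrrrrbbrb; options L={ -8 -15/2 -59/8 } R={ -29/4 -7 -6 -5 -4 -3 -2 -1 0 } so -117/16
step 13: add red to get rrrrrrrrbbrbr; options L={ -8 -15/2 -59/8 } R={ -117/16 -29/4 -7 -6 -5 -4 -3 -2 -1 0 } so -235/32
step 14: add blue to get rrrrrrrrbbrbrb; options L={ -8 -15/2 -59/8 -235/32 } R={ -117/16 -29/4 -7 -6 -5 -4 -3 -2 -1 0 } so -469/64
step 15: add blue to get rrrrrrrrbbrbrbb; options L={ -8 -15/2 -59/8 -235/32 -469/64 } R={ -117/16 -29/4 -7 -6 -5 -4 -3 -2 -1 0 } so -937/128

-937/128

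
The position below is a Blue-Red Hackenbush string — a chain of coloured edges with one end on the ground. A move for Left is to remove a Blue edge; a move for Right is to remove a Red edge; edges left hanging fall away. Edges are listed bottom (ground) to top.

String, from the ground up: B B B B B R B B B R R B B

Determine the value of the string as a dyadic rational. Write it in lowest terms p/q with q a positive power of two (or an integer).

1255/256

Recurse on prefixes of the 13-edge string B B B B B R B B B R R B B:
B: Left { 0 }, Right { — } = simplest 1
BB: Left { 0, 1 }, Right { — } = simplest 2
BBB: Left { 0, 1, 2 }, Right { — } = simplest 3
BBBB: Left { 0, 1, 2, 3 }, Right { — } = simplest 4
BBBBB: Left { 0, 1, 2, 3, 4 }, Right { — } = simplest 5
BBBBBR: Left { 0, 1, 2, 3, 4 }, Right { 5 } = simplest 9/2
BBBBBRB: Left { 0, 1, 2, 3, 4, 9/2 }, Right { 5 } = simplest 19/4
BBBBBRBB: Left { 0, 1, 2, 3, 4, 9/2, 19/4 }, Right { 5 } = simplest 39/8
BBBBBRBBB: Left { 0, 1, 2, 3, 4, 9/2, 19/4, 39/8 }, Right { 5 } = simplest 79/16
BBBBBRBBBR: Left { 0, 1, 2, 3, 4, 9/2, 19/4, 39/8 }, Right { 79/16, 5 } = simplest 157/32
BBBBBRBBBRR: Left { 0, 1, 2, 3, 4, 9/2, 19/4, 39/8 }, Right { 157/32, 79/16, 5 } = simplest 313/64
BBBBBRBBBRRB: Left { 0, 1, 2, 3, 4, 9/2, 19/4, 39/8, 313/64 }, Right { 157/32, 79/16, 5 } = simplest 627/128
BBBBBRBBBRRBB: Left { 0, 1, 2, 3, 4, 9/2, 19/4, 39/8, 313/64, 627/128 }, Right { 157/32, 79/16, 5 } = simplest 1255/256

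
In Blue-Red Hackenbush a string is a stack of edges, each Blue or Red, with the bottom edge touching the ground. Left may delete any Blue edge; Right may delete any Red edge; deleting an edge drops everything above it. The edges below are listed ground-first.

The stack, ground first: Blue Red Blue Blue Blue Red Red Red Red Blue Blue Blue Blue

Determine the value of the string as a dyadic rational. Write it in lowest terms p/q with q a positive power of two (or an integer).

3615/4096

Prefix values for Blue Red Blue Blue Blue Red Red Red Red Blue Blue Blue Blue via {L|R} + simplicity:
1 of 13 · B · max L 0 · min R +∞ ⇒ 1
2 of 13 · BR · max L 0 · min R 1 ⇒ 1/2
3 of 13 · BRB · max L 1/2 · min R 1 ⇒ 3/4
4 of 13 · BRBB · max L 3/4 · min R 1 ⇒ 7/8
5 of 13 · BRBBB · max L 7/8 · min R 1 ⇒ 15/16
6 of 13 · BRBBBR · max L 7/8 · min R 15/16 ⇒ 29/32
7 of 13 · BRBBBRR · max L 7/8 · min R 29/32 ⇒ 57/64
8 of 13 · BRBBBRRR · max L 7/8 · min R 57/64 ⇒ 113/128
9 of 13 · BRBBBRRRR · max L 7/8 · min R 113/128 ⇒ 225/256
10 of 13 · BRBBBRRRRB · max L 225/256 · min R 113/128 ⇒ 451/512
11 of 13 · BRBBBRRRRBB · max L 451/512 · min R 113/128 ⇒ 903/1024
12 of 13 · BRBBBRRRRBBB · max L 903/1024 · min R 113/128 ⇒ 1807/2048
13 of 13 · BRBBBRRRRBBBB · max L 1807/2048 · min R 113/128 ⇒ 3615/4096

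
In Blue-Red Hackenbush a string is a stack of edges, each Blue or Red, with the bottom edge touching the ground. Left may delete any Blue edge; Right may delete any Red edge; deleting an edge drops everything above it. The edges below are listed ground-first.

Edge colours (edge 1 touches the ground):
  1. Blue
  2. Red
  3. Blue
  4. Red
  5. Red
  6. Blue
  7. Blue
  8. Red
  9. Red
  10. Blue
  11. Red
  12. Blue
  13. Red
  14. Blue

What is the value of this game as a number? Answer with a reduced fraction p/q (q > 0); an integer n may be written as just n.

4907/8192

1 of 14 · B · max L 0 · min R +∞ = 1
2 of 14 · BR · max L 0 · min R 1 = 1/2
3 of 14 · BRB · max L 1/2 · min R 1 = 3/4
4 of 14 · BRBR · max L 1/2 · min R 3/4 = 5/8
5 of 14 · BRBRR · max L 1/2 · min R 5/8 = 9/16
6 of 14 · BRBRRB · max L 9/16 · min R 5/8 = 19/32
7 of 14 · BRBRRBB · max L 19/32 · min R 5/8 = 39/64
8 of 14 · BRBRRBBR · max L 19/32 · min R 39/64 = 77/128
9 of 14 · BRBRRBBRR · max L 19/32 · min R 77/128 = 153/256
10 of 14 · BRBRRBBRRB · max L 153/256 · min R 77/128 = 307/512
11 of 14 · BRBRRBBRRBR · max L 153/256 · min R 307/512 = 613/1024
12 of 14 · BRBRRBBRRBRB · max L 613/1024 · min R 307/512 = 1227/2048
13 of 14 · BRBRRBBRRBRBR · max L 613/1024 · min R 1227/2048 = 2453/4096
14 of 14 · BRBRRBBRRBRBRB · max L 2453/4096 · min R 1227/2048 = 4907/8192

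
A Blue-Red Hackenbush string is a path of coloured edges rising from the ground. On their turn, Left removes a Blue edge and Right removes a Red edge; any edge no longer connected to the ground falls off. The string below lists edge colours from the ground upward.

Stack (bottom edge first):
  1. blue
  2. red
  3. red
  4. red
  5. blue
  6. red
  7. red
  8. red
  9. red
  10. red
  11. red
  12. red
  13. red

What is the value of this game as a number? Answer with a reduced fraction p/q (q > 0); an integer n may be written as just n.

513/4096

Recurse on prefixes of the 13-edge string blue red red red blue red red red red red red red red:
edge 1 of 13 (blue): { 0 | ∅ } ⇒ 1
edge 2 of 13 (red): { 0 | 1 } ⇒ 1/2
edge 3 of 13 (red): { 0 | 1/2 1 } ⇒ 1/4
edge 4 of 13 (red): { 0 | 1/4 1/2 1 } ⇒ 1/8
edge 5 of 13 (blue): { 0 1/8 | 1/4 1/2 1 } ⇒ 3/16
edge 6 of 13 (red): { 0 1/8 | 3/16 1/4 1/2 1 } ⇒ 5/32
edge 7 of 13 (red): { 0 1/8 | 5/32 3/16 1/4 1/2 1 } ⇒ 9/64
edge 8 of 13 (red): { 0 1/8 | 9/64 5/32 3/16 1/4 1/2 1 } ⇒ 17/128
edge 9 of 13 (red): { 0 1/8 | 17/128 9/64 5/32 3/16 1/4 1/2 1 } ⇒ 33/256
edge 10 of 13 (red): { 0 1/8 | 33/256 17/128 9/64 5/32 3/16 1/4 1/2 1 } ⇒ 65/512
edge 11 of 13 (red): { 0 1/8 | 65/512 33/256 17/128 9/64 5/32 3/16 1/4 1/2 1 } ⇒ 129/1024
edge 12 of 13 (red): { 0 1/8 | 129/1024 65/512 33/256 17/128 9/64 5/32 3/16 1/4 1/2 1 } ⇒ 257/2048
edge 13 of 13 (red): { 0 1/8 | 257/2048 129/1024 65/512 33/256 17/128 9/64 5/32 3/16 1/4 1/2 1 } ⇒ 513/4096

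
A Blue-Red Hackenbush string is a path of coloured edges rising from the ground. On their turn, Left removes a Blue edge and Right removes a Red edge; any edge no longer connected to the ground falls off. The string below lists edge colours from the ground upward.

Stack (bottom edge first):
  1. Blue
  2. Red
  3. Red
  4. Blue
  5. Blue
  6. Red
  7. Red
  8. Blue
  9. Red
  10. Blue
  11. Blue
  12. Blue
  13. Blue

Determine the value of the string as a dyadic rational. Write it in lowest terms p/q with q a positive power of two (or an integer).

1631/4096

Prefix values for Blue Red Red Blue Blue Red Red Blue Red Blue Blue Blue Blue via {L|R} + simplicity:
1 of 13 · B · max L 0 · min R +∞ so 1
2 of 13 · BR · max L 0 · min R 1 so 1/2
3 of 13 · BRR · max L 0 · min R 1/2 so 1/4
4 of 13 · BRRB · max L 1/4 · min R 1/2 so 3/8
5 of 13 · BRRBB · max L 3/8 · min R 1/2 so 7/16
6 of 13 · BRRBBR · max L 3/8 · min R 7/16 so 13/32
7 of 13 · BRRBBRR · max L 3/8 · min R 13/32 so 25/64
8 of 13 · BRRBBRRB · max L 25/64 · min R 13/32 so 51/128
9 of 13 · BRRBBRRBR · max L 25/64 · min R 51/128 so 101/256
10 of 13 · BRRBBRRBRB · max L 101/256 · min R 51/128 so 203/512
11 of 13 · BRRBBRRBRBB · max L 203/512 · min R 51/128 so 407/1024
12 of 13 · BRRBBRRBRBBB · max L 407/1024 · min R 51/128 so 815/2048
13 of 13 · BRRBBRRBRBBBB · max L 815/2048 · min R 51/128 so 1631/4096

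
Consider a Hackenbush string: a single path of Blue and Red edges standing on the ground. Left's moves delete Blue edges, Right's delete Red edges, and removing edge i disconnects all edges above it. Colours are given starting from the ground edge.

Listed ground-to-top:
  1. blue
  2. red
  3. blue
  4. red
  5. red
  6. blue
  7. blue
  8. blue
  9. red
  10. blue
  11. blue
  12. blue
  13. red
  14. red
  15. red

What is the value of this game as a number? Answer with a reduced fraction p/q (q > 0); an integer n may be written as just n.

10097/16384

b: Left { 0 }, Right {  } ⇒ simplest 1
br: Left { 0 }, Right { 1 } ⇒ simplest 1/2
brb: Left { 0; 1/2 }, Right { 1 } ⇒ simplest 3/4
brbr: Left { 0; 1/2 }, Right { 3/4; 1 } ⇒ simplest 5/8
brbrr: Left { 0; 1/2 }, Right { 5/8; 3/4; 1 } ⇒ simplest 9/16
brbrrb: Left { 0; 1/2; 9/16 }, Right { 5/8; 3/4; 1 } ⇒ simplest 19/32
brbrrbb: Left { 0; 1/2; 9/16; 19/32 }, Right { 5/8; 3/4; 1 } ⇒ simplest 39/64
brbrrbbb: Left { 0; 1/2; 9/16; 19/32; 39/64 }, Right { 5/8; 3/4; 1 } ⇒ simplest 79/128
brbrrbbbr: Left { 0; 1/2; 9/16; 19/32; 39/64 }, Right { 79/128; 5/8; 3/4; 1 } ⇒ simplest 157/256
brbrrbbbrb: Left { 0; 1/2; 9/16; 19/32; 39/64; 157/256 }, Right { 79/128; 5/8; 3/4; 1 } ⇒ simplest 315/512
brbrrbbbrbb: Left { 0; 1/2; 9/16; 19/32; 39/64; 157/256; 315/512 }, Right { 79/128; 5/8; 3/4; 1 } ⇒ simplest 631/1024
brbrrbbbrbbb: Left { 0; 1/2; 9/16; 19/32; 39/64; 157/256; 315/512; 631/1024 }, Right { 79/128; 5/8; 3/4; 1 } ⇒ simplest 1263/2048
brbrrbbbrbbbr: Left { 0; 1/2; 9/16; 19/32; 39/64; 157/256; 315/512; 631/1024 }, Right { 1263/2048; 79/128; 5/8; 3/4; 1 } ⇒ simplest 2525/4096
brbrrbbbrbbbrr: Left { 0; 1/2; 9/16; 19/32; 39/64; 157/256; 315/512; 631/1024 }, Right { 2525/4096; 1263/2048; 79/128; 5/8; 3/4; 1 } ⇒ simplest 5049/8192
brbrrbbbrbbbrrr: Left { 0; 1/2; 9/16; 19/32; 39/64; 157/256; 315/512; 631/1024 }, Right { 5049/8192; 2525/4096; 1263/2048; 79/128; 5/8; 3/4; 1 } ⇒ simplest 10097/16384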